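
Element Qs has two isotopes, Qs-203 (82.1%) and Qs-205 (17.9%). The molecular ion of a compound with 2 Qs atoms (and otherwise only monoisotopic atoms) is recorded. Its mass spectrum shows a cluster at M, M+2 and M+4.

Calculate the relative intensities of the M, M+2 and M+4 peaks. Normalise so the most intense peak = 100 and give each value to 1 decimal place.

100.0 : 43.6 : 4.8

Each Qs atom is independently Qs-203 (p = 0.821) or Qs-205 (q = 0.179); the cluster is the binomial expansion (p + q)^2.
P(M) = 0.821^2 = 0.674041
P(M+2) = 2 × 0.821^1 × 0.179^1 = 0.293918
P(M+4) = 0.179^2 = 0.032041
The M peak is largest (0.674041); scaling to 100 gives 100.0 : 43.6 : 4.8.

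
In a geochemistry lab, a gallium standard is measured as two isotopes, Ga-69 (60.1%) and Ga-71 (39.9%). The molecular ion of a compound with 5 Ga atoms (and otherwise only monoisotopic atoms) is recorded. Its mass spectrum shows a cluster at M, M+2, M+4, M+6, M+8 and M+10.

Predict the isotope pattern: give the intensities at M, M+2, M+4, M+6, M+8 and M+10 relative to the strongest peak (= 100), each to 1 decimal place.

22.7 : 75.3 : 100.0 : 66.4 : 22.0 : 2.9

Each Ga atom is independently Ga-69 (p = 0.601) or Ga-71 (q = 0.399); the cluster is the binomial expansion (p + q)^5.
P(M) = 0.601^5 = 0.078410
P(M+2) = 5 × 0.601^4 × 0.399^1 = 0.260280
P(M+4) = 10 × 0.601^3 × 0.399^2 = 0.345596
P(M+6) = 10 × 0.601^2 × 0.399^3 = 0.229439
P(M+8) = 5 × 0.601^1 × 0.399^4 = 0.076162
P(M+10) = 0.399^5 = 0.010113
The M+4 peak is largest (0.345596); scaling to 100 gives 22.7 : 75.3 : 100.0 : 66.4 : 22.0 : 2.9.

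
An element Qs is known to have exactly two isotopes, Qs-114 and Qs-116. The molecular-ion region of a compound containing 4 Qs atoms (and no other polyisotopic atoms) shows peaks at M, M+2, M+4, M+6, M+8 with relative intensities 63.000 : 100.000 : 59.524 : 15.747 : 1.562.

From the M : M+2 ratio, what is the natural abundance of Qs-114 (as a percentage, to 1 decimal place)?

Let p = fractional abundance of Qs-114. I(M+2)/I(M) = [C(4,1)·p^3·(1−p)] / p^4 = 4·(1−p)/p = 100.000/63.000 = 1.5873
(1−p)/p = 1.5873/4 = 0.3968  ⇒  p = 1/(1 + 0.3968) = 0.7159
Qs-114: 71.6%, Qs-116: 28.4%.

71.6%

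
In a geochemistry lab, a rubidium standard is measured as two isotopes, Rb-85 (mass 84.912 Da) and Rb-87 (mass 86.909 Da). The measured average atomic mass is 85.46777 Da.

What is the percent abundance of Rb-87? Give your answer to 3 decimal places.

27.830%

Writing the weighted mean with unknown fraction x of Rb-85:
84.912·x + 86.909·(1 − x) = 85.46777
(84.912 − 86.909)·x = 85.46777 − 86.909
x = -1.44123 / -1.997 = 0.72170 → 72.170% Rb-85, 27.830% Rb-87.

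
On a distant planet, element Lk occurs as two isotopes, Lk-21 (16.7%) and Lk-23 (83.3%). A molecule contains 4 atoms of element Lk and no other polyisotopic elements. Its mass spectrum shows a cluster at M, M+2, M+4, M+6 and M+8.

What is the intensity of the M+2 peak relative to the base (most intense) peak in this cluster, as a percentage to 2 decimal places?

Term probabilities: M 0.0008, M+2 0.0155, M+4 0.1161, M+6 0.3861, M+8 0.4815. Base peak = M+8.
P(M+8) = C(4,4) × 0.167^0 × 0.833^4 = 1 × 1.0000 × 0.48148194 = 0.481482 (base)
P(M+2) = C(4,1) × 0.167^3 × 0.833^1 = 4 × 0.00465746 × 0.8330 = 0.015519
Relative intensity = 0.015519 / 0.481482 × 100 = 3.22

3.22%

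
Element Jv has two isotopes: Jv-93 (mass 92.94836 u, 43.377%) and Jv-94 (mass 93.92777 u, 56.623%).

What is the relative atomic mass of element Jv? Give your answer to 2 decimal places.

93.50 u

The abundance-weighted mean is 0.43377 × 92.94836 + 0.56623 × 93.92777
= 40.318210 + 53.184721 = 93.502931 u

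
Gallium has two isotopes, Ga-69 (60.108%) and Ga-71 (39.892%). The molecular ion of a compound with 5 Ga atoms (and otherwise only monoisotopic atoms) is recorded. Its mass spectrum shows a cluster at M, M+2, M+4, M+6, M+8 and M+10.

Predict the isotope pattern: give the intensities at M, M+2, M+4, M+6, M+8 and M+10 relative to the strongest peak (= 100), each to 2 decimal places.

22.70 : 75.34 : 100.00 : 66.37 : 22.02 : 2.92

Each Ga atom is independently Ga-69 (p = 0.60108) or Ga-71 (q = 0.39892); the cluster is the binomial expansion (p + q)^5.
P(M) = 0.60108^5 = 0.078462
P(M+2) = 5 × 0.60108^4 × 0.39892^1 = 0.260366
P(M+4) = 10 × 0.60108^3 × 0.39892^2 = 0.345596
P(M+6) = 10 × 0.60108^2 × 0.39892^3 = 0.229362
P(M+8) = 5 × 0.60108^1 × 0.39892^4 = 0.076111
P(M+10) = 0.39892^5 = 0.010103
The M+4 peak is largest (0.345596); scaling to 100 gives 22.70 : 75.34 : 100.00 : 66.37 : 22.02 : 2.92.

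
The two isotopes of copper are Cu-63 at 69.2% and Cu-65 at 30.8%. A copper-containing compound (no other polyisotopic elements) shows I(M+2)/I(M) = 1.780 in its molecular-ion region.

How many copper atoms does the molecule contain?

4

The M+2/M ratio from n Cu atoms is n · q/p = n · 0.308/0.692.
n = 1.780 × 0.692/0.308 = 4.00 ≈ 4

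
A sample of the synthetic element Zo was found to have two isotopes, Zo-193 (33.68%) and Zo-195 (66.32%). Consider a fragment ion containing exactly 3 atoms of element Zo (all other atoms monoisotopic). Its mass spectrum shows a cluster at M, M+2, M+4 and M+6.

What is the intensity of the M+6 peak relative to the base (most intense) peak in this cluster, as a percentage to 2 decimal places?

65.64%

Term probabilities: M 0.0382, M+2 0.2257, M+4 0.4444, M+6 0.2917. Base peak = M+4.
P(M+4) = C(3,2) × 0.3368^1 × 0.6632^2 = 3 × 0.3368 × 0.43983424 = 0.444409 (base)
P(M+6) = C(3,3) × 0.3368^0 × 0.6632^3 = 1 × 1.0000 × 0.29169807 = 0.291698
Relative intensity = 0.291698 / 0.444409 × 100 = 65.64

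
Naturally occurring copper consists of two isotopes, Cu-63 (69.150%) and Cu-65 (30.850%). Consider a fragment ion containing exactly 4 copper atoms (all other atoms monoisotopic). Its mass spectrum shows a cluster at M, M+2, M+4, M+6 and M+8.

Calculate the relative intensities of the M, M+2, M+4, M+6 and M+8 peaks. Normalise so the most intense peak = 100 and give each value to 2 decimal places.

The 4 Cu atoms are independent, so intensities follow the terms of (0.69150 + 0.30850)^4.
P(M) = 0.69150^4 = 0.228649
P(M+2) = 4 × 0.69150^3 × 0.30850^1 = 0.408030
P(M+4) = 6 × 0.69150^2 × 0.30850^2 = 0.273052
P(M+6) = 4 × 0.69150^1 × 0.30850^3 = 0.081212
P(M+8) = 0.30850^4 = 0.009058
The M+2 peak is largest (0.408030); scaling to 100 gives 56.04 : 100.00 : 66.92 : 19.90 : 2.22.

56.04 : 100.00 : 66.92 : 19.90 : 2.22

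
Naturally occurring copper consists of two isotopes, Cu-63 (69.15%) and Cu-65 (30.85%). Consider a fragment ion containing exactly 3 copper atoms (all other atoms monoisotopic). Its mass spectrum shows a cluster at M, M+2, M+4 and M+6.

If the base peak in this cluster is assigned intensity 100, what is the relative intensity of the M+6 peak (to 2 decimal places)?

Term probabilities: M 0.3307, M+2 0.4425, M+4 0.1974, M+6 0.0294. Base peak = M+2.
P(M+2) = C(3,1) × 0.6915^2 × 0.3085^1 = 3 × 0.47817225 × 0.3085 = 0.442548 (base)
P(M+6) = C(3,3) × 0.6915^0 × 0.3085^3 = 1 × 1.0000 × 0.02936064 = 0.029361
Relative intensity = 0.029361 / 0.442548 × 100 = 6.63

6.63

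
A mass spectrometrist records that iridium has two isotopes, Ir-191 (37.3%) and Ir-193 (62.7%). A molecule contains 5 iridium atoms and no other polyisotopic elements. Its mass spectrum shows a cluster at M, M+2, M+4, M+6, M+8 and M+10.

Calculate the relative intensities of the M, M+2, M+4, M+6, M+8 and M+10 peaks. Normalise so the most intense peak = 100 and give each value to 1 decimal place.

2.1 : 17.7 : 59.5 : 100.0 : 84.0 : 28.3

Expanding (0.373 + 0.627)^5:
P(M) = 0.373^5 = 0.007220
P(M+2) = 5 × 0.373^4 × 0.627^1 = 0.060684
P(M+4) = 10 × 0.373^3 × 0.627^2 = 0.204015
P(M+6) = 10 × 0.373^2 × 0.627^3 = 0.342942
P(M+8) = 5 × 0.373^1 × 0.627^4 = 0.288237
P(M+10) = 0.627^5 = 0.096903
The M+6 peak is largest (0.342942); scaling to 100 gives 2.1 : 17.7 : 59.5 : 100.0 : 84.0 : 28.3.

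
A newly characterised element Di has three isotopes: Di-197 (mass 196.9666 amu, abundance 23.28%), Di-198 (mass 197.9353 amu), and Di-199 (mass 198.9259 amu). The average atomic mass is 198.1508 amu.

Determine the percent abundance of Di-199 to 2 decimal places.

44.52%

The remaining 76.72% is split between Di-198 (fraction x) and Di-199 (fraction 0.7672 − x).
Substituting: 197.9353x + 198.9259(0.7672 − x) = 152.29697552
(197.9353 − 198.9259)x = -0.31897496  ⇒  x = 0.32200, y = 0.44520
Di-198: 32.20%, Di-199: 44.52%.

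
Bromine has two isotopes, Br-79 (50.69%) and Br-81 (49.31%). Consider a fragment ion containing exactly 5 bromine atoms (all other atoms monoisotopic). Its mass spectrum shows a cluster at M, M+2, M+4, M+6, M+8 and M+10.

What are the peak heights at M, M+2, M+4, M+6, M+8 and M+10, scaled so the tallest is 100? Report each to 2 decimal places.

Each Br atom is independently Br-79 (p = 0.5069) or Br-81 (q = 0.4931); the cluster is the binomial expansion (p + q)^5.
P(M) = 0.5069^5 = 0.033467
P(M+2) = 5 × 0.5069^4 × 0.4931^1 = 0.162777
P(M+4) = 10 × 0.5069^3 × 0.4931^2 = 0.316692
P(M+6) = 10 × 0.5069^2 × 0.4931^3 = 0.308070
P(M+8) = 5 × 0.5069^1 × 0.4931^4 = 0.149842
P(M+10) = 0.4931^5 = 0.029152
The M+4 peak is largest (0.316692); scaling to 100 gives 10.57 : 51.40 : 100.00 : 97.28 : 47.31 : 9.21.

10.57 : 51.40 : 100.00 : 97.28 : 47.31 : 9.21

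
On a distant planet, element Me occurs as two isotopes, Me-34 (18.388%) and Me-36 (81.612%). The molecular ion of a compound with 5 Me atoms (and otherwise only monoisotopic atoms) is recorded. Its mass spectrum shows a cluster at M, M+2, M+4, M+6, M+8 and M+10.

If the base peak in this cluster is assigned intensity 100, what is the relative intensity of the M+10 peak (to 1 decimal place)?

88.8

Term probabilities: M 0.0002, M+2 0.0047, M+4 0.0414, M+6 0.1838, M+8 0.4079, M+10 0.3621. Base peak = M+8.
P(M+8) = C(5,4) × 0.18388^1 × 0.81612^4 = 5 × 0.18388 × 0.44362507 = 0.407869 (base)
P(M+10) = C(5,5) × 0.18388^0 × 0.81612^5 = 1 × 1.0000 × 0.36205129 = 0.362051
Relative intensity = 0.362051 / 0.407869 × 100 = 88.8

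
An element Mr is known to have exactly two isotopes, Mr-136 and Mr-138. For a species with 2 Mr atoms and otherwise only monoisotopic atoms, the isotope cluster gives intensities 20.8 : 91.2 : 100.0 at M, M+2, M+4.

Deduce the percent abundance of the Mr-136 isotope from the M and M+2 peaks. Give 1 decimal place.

31.3%

If p is the fraction of Mr that is Mr-136, then I(M+2)/I(M) = [C(2,1)·p^1·(1−p)] / p^2 = 2·(1−p)/p = 91.2/20.8 = 4.3846
(1−p)/p = 4.3846/2 = 2.1923  ⇒  p = 1/(1 + 2.1923) = 0.3133
Mr-136: 31.3%, Mr-138: 68.7%.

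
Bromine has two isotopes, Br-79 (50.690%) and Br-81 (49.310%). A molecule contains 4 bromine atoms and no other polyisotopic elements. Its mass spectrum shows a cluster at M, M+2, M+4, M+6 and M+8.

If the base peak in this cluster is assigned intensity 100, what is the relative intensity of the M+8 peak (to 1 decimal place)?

Binomial terms of (0.50690 + 0.49310)^4: M 0.0660, M+2 0.2569, M+4 0.3749, M+6 0.2431, M+8 0.0591 → M+4 is the base peak.
P(M+4) = C(4,2) × 0.50690^2 × 0.49310^2 = 6 × 0.25694761 × 0.24314761 = 0.374857 (base)
P(M+8) = C(4,4) × 0.50690^0 × 0.49310^4 = 1 × 1.0000 × 0.05912076 = 0.059121
Relative intensity = 0.059121 / 0.374857 × 100 = 15.8

15.8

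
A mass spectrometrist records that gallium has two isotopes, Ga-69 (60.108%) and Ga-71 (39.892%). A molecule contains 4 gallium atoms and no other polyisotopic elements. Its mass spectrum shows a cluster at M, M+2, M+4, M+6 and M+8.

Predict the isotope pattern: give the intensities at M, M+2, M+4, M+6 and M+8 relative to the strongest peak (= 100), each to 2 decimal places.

The 4 Ga atoms are independent, so intensities follow the terms of (0.60108 + 0.39892)^4.
P(M) = 0.60108^4 = 0.130536
P(M+2) = 4 × 0.60108^3 × 0.39892^1 = 0.346531
P(M+4) = 6 × 0.60108^2 × 0.39892^2 = 0.344975
P(M+6) = 4 × 0.60108^1 × 0.39892^3 = 0.152633
P(M+8) = 0.39892^4 = 0.025325
The M+2 peak is largest (0.346531); scaling to 100 gives 37.67 : 100.00 : 99.55 : 44.05 : 7.31.

37.67 : 100.00 : 99.55 : 44.05 : 7.31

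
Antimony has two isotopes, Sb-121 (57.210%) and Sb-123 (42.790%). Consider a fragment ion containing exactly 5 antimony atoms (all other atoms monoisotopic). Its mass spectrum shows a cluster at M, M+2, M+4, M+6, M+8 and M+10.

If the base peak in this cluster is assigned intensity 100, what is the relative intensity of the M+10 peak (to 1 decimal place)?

Term probabilities: M 0.0613, M+2 0.2292, M+4 0.3428, M+6 0.2564, M+8 0.0959, M+10 0.0143. Base peak = M+4.
P(M+4) = C(5,2) × 0.57210^3 × 0.42790^2 = 10 × 0.18724742 × 0.18309841 = 0.342847 (base)
P(M+10) = C(5,5) × 0.57210^0 × 0.42790^5 = 1 × 1.0000 × 0.01434536 = 0.014345
Relative intensity = 0.014345 / 0.342847 × 100 = 4.2

4.2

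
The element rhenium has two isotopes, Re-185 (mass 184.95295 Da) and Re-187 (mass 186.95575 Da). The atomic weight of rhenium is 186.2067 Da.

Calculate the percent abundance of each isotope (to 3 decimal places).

Re-185: 37.400%, Re-187: 62.600%

Let x be the fractional abundance of Re-185; then Re-187 has abundance 1 − x.
184.95295·x + 186.95575·(1 − x) = 186.2067
(184.95295 − 186.95575)·x = 186.2067 − 186.95575
x = -0.74905 / -2.00280 = 0.37400 → 37.400% Re-185, 62.600% Re-187.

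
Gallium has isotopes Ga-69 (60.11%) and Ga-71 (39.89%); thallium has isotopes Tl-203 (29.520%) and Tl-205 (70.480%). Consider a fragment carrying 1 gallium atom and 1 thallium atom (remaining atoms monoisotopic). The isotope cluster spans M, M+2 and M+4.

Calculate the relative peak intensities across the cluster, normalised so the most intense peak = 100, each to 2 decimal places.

Gallium pattern (n=1): 0.6011 : 0.3989
Thallium pattern (n=1): 0.2952 : 0.7048
Convolve the two distributions (both contribute in 2-u steps):
  M: 0.6011×0.2952 = 0.177445
  M+2: 0.6011×0.7048 + 0.3989×0.2952 = 0.541411
  M+4: 0.3989×0.7048 = 0.281145
Scale to base peak (0.541411) = 100: 32.77 : 100.00 : 51.93

32.77 : 100.00 : 51.93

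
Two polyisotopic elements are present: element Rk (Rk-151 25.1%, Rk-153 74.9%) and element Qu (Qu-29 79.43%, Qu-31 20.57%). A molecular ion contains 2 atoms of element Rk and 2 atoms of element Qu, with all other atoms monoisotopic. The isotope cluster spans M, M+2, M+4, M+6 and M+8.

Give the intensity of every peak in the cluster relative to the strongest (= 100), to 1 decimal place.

Element Rk pattern (n=2): 0.063001 : 0.375998 : 0.561001
Element Qu pattern (n=2): 0.63091249 : 0.32677502 : 0.04231249
Convolve the two distributions (both contribute in 2-u steps):
  M: 0.063001×0.63091249 = 0.039748
  M+2: 0.063001×0.32677502 + 0.375998×0.63091249 = 0.257809
  M+4: 0.063001×0.04231249 + 0.375998×0.32677502 + 0.561001×0.63091249 = 0.479475
  M+6: 0.375998×0.04231249 + 0.561001×0.32677502 = 0.199231
  M+8: 0.561001×0.04231249 = 0.023737
Scale to base peak (0.479475) = 100: 8.3 : 53.8 : 100.0 : 41.6 : 5.0

8.3 : 53.8 : 100.0 : 41.6 : 5.0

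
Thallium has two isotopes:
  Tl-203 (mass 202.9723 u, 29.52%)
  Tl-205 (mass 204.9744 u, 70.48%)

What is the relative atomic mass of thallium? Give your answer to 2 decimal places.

Ar = Σ fᵢ·mᵢ = 0.2952 × 202.9723 + 0.7048 × 204.9744
= 59.91742 + 144.46596 = 204.38338 u

204.38 u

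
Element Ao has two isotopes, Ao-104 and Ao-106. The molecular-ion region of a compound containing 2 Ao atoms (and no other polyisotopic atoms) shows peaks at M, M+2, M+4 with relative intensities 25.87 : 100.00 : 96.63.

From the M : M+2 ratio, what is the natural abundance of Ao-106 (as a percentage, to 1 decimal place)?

If p is the fraction of Ao that is Ao-104, then I(M+2)/I(M) = [C(2,1)·p^1·(1−p)] / p^2 = 2·(1−p)/p = 100.00/25.87 = 3.8655
(1−p)/p = 3.8655/2 = 1.9327  ⇒  p = 1/(1 + 1.9327) = 0.3410
Ao-104: 34.1%, Ao-106: 65.9%.

65.9%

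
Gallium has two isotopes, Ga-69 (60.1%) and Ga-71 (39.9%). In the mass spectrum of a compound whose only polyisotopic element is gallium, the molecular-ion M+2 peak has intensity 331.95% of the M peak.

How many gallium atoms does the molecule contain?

5

The M+2/M ratio from n Ga atoms is n · q/p = n · 0.399/0.601.
n = 3.3195 × 0.601/0.399 = 5.00 ≈ 5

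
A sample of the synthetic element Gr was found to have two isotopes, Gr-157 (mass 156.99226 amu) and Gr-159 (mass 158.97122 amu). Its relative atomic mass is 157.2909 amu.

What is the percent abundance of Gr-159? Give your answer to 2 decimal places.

With x = fraction of Gr-157 (so Gr-159 is 1 − x):
156.99226·x + 158.97122·(1 − x) = 157.2909
(156.99226 − 158.97122)·x = 157.2909 − 158.97122
x = -1.68032 / -1.97896 = 0.84909 → 84.91% Gr-157, 15.09% Gr-159.

15.09%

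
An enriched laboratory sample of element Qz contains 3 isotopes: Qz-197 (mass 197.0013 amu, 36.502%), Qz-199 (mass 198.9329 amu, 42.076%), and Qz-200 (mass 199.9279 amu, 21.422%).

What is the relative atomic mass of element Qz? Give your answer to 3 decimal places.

Ar = Σ fᵢ·mᵢ = 0.36502 × 197.0013 + 0.42076 × 198.9329 + 0.21422 × 199.9279
= 71.90941 + 83.70301 + 42.82855 = 198.44097 amu

198.441 amu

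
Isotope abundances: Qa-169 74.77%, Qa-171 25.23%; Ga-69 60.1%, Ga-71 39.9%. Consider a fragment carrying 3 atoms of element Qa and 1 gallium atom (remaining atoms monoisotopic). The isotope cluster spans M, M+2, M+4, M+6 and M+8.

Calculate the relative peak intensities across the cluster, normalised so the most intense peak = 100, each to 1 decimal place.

Element Qa pattern (n=3): 0.41800564 : 0.42314895 : 0.14278518 : 0.01606023
Gallium pattern (n=1): 0.6010 : 0.3990
Convolve the two distributions (both contribute in 2-u steps):
  M: 0.41800564×0.6010 = 0.251221
  M+2: 0.41800564×0.3990 + 0.42314895×0.6010 = 0.421097
  M+4: 0.42314895×0.3990 + 0.14278518×0.6010 = 0.254650
  M+6: 0.14278518×0.3990 + 0.01606023×0.6010 = 0.066623
  M+8: 0.01606023×0.3990 = 0.006408
Scale to base peak (0.421097) = 100: 59.7 : 100.0 : 60.5 : 15.8 : 1.5

59.7 : 100.0 : 60.5 : 15.8 : 1.5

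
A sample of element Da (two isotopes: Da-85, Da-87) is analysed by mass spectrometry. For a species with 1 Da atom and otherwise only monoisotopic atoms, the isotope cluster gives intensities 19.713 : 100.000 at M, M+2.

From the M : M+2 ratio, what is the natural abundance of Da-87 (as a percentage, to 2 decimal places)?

83.53%

If p is the fraction of Da that is Da-85, then I(M+2)/I(M) = [C(1,1)·p^0·(1−p)] / p^1 = 1·(1−p)/p = 100.000/19.713 = 5.0728
(1−p)/p = 5.0728/1 = 5.0728  ⇒  p = 1/(1 + 5.0728) = 0.1647
Da-85: 16.47%, Da-87: 83.53%.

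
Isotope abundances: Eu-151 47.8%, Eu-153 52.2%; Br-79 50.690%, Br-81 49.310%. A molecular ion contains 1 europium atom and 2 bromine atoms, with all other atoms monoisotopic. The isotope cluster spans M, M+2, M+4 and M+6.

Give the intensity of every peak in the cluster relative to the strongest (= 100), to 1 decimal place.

Europium pattern (n=1): 0.4780 : 0.5220
Bromine pattern (n=2): 0.25694761 : 0.49990478 : 0.24314761
Convolve the two distributions (both contribute in 2-u steps):
  M: 0.4780×0.25694761 = 0.122821
  M+2: 0.4780×0.49990478 + 0.5220×0.25694761 = 0.373081
  M+4: 0.4780×0.24314761 + 0.5220×0.49990478 = 0.377175
  M+6: 0.5220×0.24314761 = 0.126923
Scale to base peak (0.377175) = 100: 32.6 : 98.9 : 100.0 : 33.7

32.6 : 98.9 : 100.0 : 33.7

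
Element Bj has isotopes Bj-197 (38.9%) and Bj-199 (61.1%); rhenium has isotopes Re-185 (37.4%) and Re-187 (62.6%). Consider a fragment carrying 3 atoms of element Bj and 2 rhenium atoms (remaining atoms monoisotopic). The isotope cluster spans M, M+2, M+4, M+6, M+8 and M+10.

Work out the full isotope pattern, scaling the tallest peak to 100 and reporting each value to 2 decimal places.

2.39 : 19.26 : 62.07 : 100.00 : 80.54 : 25.94

Element Bj pattern (n=3): 0.05886387 : 0.27737139 : 0.43566561 : 0.22809913
Rhenium pattern (n=2): 0.139876 : 0.468248 : 0.391876
Convolve the two distributions (both contribute in 2-u steps):
  M: 0.05886387×0.139876 = 0.008234
  M+2: 0.05886387×0.468248 + 0.27737139×0.139876 = 0.066360
  M+4: 0.05886387×0.391876 + 0.27737139×0.468248 + 0.43566561×0.139876 = 0.213885
  M+6: 0.27737139×0.391876 + 0.43566561×0.468248 + 0.22809913×0.139876 = 0.344600
  M+8: 0.43566561×0.391876 + 0.22809913×0.468248 = 0.277534
  M+10: 0.22809913×0.391876 = 0.089387
Scale to base peak (0.344600) = 100: 2.39 : 19.26 : 62.07 : 100.00 : 80.54 : 25.94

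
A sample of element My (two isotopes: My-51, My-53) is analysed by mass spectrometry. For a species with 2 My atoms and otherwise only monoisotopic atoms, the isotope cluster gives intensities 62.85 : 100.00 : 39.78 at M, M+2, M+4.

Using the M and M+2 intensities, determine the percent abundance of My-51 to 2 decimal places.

55.69%

Write p for the My-51 fraction. I(M+2)/I(M) = [C(2,1)·p^1·(1−p)] / p^2 = 2·(1−p)/p = 100.00/62.85 = 1.5911
(1−p)/p = 1.5911/2 = 0.7955  ⇒  p = 1/(1 + 0.7955) = 0.5569
My-51: 55.69%, My-53: 44.31%.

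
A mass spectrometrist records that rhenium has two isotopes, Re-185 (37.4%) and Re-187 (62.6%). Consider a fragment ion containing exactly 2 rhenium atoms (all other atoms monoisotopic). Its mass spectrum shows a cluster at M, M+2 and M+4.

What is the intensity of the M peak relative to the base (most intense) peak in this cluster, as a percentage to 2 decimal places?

29.87%

(0.374 + 0.626)^2 gives M 0.1399, M+2 0.4682, M+4 0.3919; the largest is M+2.
P(M+2) = C(2,1) × 0.374^1 × 0.626^1 = 2 × 0.3740 × 0.6260 = 0.468248 (base)
P(M) = C(2,0) × 0.374^2 × 0.626^0 = 1 × 0.139876 × 1.0000 = 0.139876
Relative intensity = 0.139876 / 0.468248 × 100 = 29.87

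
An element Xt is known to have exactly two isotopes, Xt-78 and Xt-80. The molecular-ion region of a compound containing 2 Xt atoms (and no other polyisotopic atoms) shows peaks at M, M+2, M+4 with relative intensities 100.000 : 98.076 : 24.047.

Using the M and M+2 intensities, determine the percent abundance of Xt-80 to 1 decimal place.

32.9%

Let p = fractional abundance of Xt-78. I(M+2)/I(M) = [C(2,1)·p^1·(1−p)] / p^2 = 2·(1−p)/p = 98.076/100.000 = 0.9808
(1−p)/p = 0.9808/2 = 0.4904  ⇒  p = 1/(1 + 0.4904) = 0.6710
Xt-78: 67.1%, Xt-80: 32.9%.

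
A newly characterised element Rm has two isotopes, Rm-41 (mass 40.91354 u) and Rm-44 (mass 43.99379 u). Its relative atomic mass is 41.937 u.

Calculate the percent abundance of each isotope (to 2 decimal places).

Rm-41: 66.77%, Rm-44: 33.23%

Writing the weighted mean with unknown fraction x of Rm-41:
40.91354·x + 43.99379·(1 − x) = 41.937
(40.91354 − 43.99379)·x = 41.937 − 43.99379
x = -2.05679 / -3.08025 = 0.66773 → 66.77% Rm-41, 33.23% Rm-44.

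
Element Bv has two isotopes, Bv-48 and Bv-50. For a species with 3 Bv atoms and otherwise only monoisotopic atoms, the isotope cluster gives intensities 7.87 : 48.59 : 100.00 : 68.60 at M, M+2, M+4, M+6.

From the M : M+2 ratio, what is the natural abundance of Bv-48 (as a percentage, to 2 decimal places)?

32.70%

Write p for the Bv-48 fraction. I(M+2)/I(M) = [C(3,1)·p^2·(1−p)] / p^3 = 3·(1−p)/p = 48.59/7.87 = 6.1741
(1−p)/p = 6.1741/3 = 2.0580  ⇒  p = 1/(1 + 2.0580) = 0.3270
Bv-48: 32.70%, Bv-50: 67.30%.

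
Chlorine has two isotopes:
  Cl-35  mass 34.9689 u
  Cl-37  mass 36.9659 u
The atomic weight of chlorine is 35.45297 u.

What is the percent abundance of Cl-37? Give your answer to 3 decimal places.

24.240%

With x = fraction of Cl-35 (so Cl-37 is 1 − x):
34.9689·x + 36.9659·(1 − x) = 35.45297
(34.9689 − 36.9659)·x = 35.45297 − 36.9659
x = -1.51293 / -1.9970 = 0.75760 → 75.760% Cl-35, 24.240% Cl-37.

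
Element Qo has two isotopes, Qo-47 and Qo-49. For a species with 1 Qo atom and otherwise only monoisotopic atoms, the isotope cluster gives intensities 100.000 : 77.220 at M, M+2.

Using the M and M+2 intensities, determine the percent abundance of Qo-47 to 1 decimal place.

If p is the fraction of Qo that is Qo-47, then I(M+2)/I(M) = [C(1,1)·p^0·(1−p)] / p^1 = 1·(1−p)/p = 77.220/100.000 = 0.7722
(1−p)/p = 0.7722/1 = 0.7722  ⇒  p = 1/(1 + 0.7722) = 0.5643
Qo-47: 56.4%, Qo-49: 43.6%.

56.4%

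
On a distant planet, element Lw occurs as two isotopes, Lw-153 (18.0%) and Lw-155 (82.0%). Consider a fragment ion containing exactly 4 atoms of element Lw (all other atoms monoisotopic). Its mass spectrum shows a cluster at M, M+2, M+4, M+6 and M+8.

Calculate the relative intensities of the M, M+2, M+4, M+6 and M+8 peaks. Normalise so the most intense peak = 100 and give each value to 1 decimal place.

Each Lw atom is independently Lw-153 (p = 0.180) or Lw-155 (q = 0.820); the cluster is the binomial expansion (p + q)^4.
P(M) = 0.180^4 = 0.001050
P(M+2) = 4 × 0.180^3 × 0.820^1 = 0.019129
P(M+4) = 6 × 0.180^2 × 0.820^2 = 0.130715
P(M+6) = 4 × 0.180^1 × 0.820^3 = 0.396985
P(M+8) = 0.820^4 = 0.452122
The M+8 peak is largest (0.452122); scaling to 100 gives 0.2 : 4.2 : 28.9 : 87.8 : 100.0.

0.2 : 4.2 : 28.9 : 87.8 : 100.0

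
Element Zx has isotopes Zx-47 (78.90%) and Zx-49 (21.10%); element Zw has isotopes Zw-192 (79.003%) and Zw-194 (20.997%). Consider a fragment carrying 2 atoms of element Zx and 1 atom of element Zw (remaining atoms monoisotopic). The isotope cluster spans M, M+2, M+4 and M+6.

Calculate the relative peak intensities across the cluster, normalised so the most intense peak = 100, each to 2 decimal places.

Element Zx pattern (n=2): 0.622521 : 0.332958 : 0.044521
Element Zw pattern (n=1): 0.79003 : 0.20997
Convolve the two distributions (both contribute in 2-u steps):
  M: 0.622521×0.79003 = 0.491810
  M+2: 0.622521×0.20997 + 0.332958×0.79003 = 0.393758
  M+4: 0.332958×0.20997 + 0.044521×0.79003 = 0.105084
  M+6: 0.044521×0.20997 = 0.009348
Scale to base peak (0.491810) = 100: 100.00 : 80.06 : 21.37 : 1.90

100.00 : 80.06 : 21.37 : 1.90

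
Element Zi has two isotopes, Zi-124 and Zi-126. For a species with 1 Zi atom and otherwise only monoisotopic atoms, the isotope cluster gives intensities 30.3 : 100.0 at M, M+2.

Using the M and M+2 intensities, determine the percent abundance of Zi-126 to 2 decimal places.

Write p for the Zi-124 fraction. I(M+2)/I(M) = [C(1,1)·p^0·(1−p)] / p^1 = 1·(1−p)/p = 100.0/30.3 = 3.3003
(1−p)/p = 3.3003/1 = 3.3003  ⇒  p = 1/(1 + 3.3003) = 0.2325
Zi-124: 23.25%, Zi-126: 76.75%.

76.75%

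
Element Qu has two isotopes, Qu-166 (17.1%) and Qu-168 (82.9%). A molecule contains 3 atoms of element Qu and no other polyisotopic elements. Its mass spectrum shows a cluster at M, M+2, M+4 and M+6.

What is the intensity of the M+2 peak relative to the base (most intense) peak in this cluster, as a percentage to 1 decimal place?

12.8%

Term probabilities: M 0.0050, M+2 0.0727, M+4 0.3526, M+6 0.5697. Base peak = M+6.
P(M+6) = C(3,3) × 0.171^0 × 0.829^3 = 1 × 1.0000 × 0.56972279 = 0.569723 (base)
P(M+2) = C(3,1) × 0.171^2 × 0.829^1 = 3 × 0.029241 × 0.8290 = 0.072722
Relative intensity = 0.072722 / 0.569723 × 100 = 12.8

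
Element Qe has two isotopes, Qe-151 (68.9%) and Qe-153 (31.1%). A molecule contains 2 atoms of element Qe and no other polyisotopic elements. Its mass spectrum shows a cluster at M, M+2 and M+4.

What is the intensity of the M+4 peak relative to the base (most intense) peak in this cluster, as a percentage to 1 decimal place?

20.4%

Binomial terms of (0.689 + 0.311)^2: M 0.4747, M+2 0.4286, M+4 0.0967 → M is the base peak.
P(M) = C(2,0) × 0.689^2 × 0.311^0 = 1 × 0.474721 × 1.0000 = 0.474721 (base)
P(M+4) = C(2,2) × 0.689^0 × 0.311^2 = 1 × 1.0000 × 0.096721 = 0.096721
Relative intensity = 0.096721 / 0.474721 × 100 = 20.4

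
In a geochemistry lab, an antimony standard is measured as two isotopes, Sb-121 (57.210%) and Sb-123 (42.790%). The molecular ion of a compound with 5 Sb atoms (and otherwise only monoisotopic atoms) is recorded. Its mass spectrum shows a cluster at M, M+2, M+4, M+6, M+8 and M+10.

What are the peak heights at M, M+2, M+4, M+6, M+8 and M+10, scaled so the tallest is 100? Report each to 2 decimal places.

17.88 : 66.85 : 100.00 : 74.79 : 27.97 : 4.18

The 5 Sb atoms are independent, so intensities follow the terms of (0.57210 + 0.42790)^5.
P(M) = 0.57210^5 = 0.061286
P(M+2) = 5 × 0.57210^4 × 0.42790^1 = 0.229192
P(M+4) = 10 × 0.57210^3 × 0.42790^2 = 0.342847
P(M+6) = 10 × 0.57210^2 × 0.42790^3 = 0.256431
P(M+8) = 5 × 0.57210^1 × 0.42790^4 = 0.095898
P(M+10) = 0.42790^5 = 0.014345
The M+4 peak is largest (0.342847); scaling to 100 gives 17.88 : 66.85 : 100.00 : 74.79 : 27.97 : 4.18.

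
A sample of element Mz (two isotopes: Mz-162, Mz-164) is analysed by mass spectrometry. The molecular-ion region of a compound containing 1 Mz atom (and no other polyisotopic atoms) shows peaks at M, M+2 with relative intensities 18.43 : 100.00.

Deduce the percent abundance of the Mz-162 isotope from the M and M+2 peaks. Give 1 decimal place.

15.6%

If p is the fraction of Mz that is Mz-162, then I(M+2)/I(M) = [C(1,1)·p^0·(1−p)] / p^1 = 1·(1−p)/p = 100.00/18.43 = 5.4259
(1−p)/p = 5.4259/1 = 5.4259  ⇒  p = 1/(1 + 5.4259) = 0.1556
Mz-162: 15.6%, Mz-164: 84.4%.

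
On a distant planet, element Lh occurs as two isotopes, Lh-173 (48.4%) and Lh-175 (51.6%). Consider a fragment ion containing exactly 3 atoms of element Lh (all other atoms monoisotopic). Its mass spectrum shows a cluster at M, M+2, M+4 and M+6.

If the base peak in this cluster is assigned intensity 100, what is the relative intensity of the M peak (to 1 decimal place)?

(0.484 + 0.516)^3 gives M 0.1134, M+2 0.3626, M+4 0.3866, M+6 0.1374; the largest is M+4.
P(M+4) = C(3,2) × 0.484^1 × 0.516^2 = 3 × 0.4840 × 0.266256 = 0.386604 (base)
P(M) = C(3,0) × 0.484^3 × 0.516^0 = 1 × 0.1133799 × 1.0000 = 0.113380
Relative intensity = 0.113380 / 0.386604 × 100 = 29.3

29.3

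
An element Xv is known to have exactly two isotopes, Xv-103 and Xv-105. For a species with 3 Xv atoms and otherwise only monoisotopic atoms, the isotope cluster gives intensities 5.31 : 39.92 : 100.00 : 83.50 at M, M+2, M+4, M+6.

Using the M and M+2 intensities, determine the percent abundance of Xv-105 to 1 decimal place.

Let p = fractional abundance of Xv-103. I(M+2)/I(M) = [C(3,1)·p^2·(1−p)] / p^3 = 3·(1−p)/p = 39.92/5.31 = 7.5179
(1−p)/p = 7.5179/3 = 2.5060  ⇒  p = 1/(1 + 2.5060) = 0.2852
Xv-103: 28.5%, Xv-105: 71.5%.

71.5%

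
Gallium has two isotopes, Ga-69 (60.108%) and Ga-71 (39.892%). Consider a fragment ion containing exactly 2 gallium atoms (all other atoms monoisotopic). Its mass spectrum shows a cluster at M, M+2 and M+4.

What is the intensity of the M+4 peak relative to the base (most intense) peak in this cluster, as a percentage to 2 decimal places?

33.18%

(0.60108 + 0.39892)^2 gives M 0.3613, M+2 0.4796, M+4 0.1591; the largest is M+2.
P(M+2) = C(2,1) × 0.60108^1 × 0.39892^1 = 2 × 0.60108 × 0.39892 = 0.479566 (base)
P(M+4) = C(2,2) × 0.60108^0 × 0.39892^2 = 1 × 1.0000 × 0.15913717 = 0.159137
Relative intensity = 0.159137 / 0.479566 × 100 = 33.18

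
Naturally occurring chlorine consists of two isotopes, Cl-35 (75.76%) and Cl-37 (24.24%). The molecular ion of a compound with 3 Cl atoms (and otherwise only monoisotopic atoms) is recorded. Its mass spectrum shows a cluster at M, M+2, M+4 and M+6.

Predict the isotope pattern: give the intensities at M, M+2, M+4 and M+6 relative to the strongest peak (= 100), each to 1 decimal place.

100.0 : 96.0 : 30.7 : 3.3

The 3 Cl atoms are independent, so intensities follow the terms of (0.7576 + 0.2424)^3.
P(M) = 0.7576^3 = 0.434830
P(M+2) = 3 × 0.7576^2 × 0.2424^1 = 0.417382
P(M+4) = 3 × 0.7576^1 × 0.2424^2 = 0.133545
P(M+6) = 0.2424^3 = 0.014243
The M peak is largest (0.434830); scaling to 100 gives 100.0 : 96.0 : 30.7 : 3.3.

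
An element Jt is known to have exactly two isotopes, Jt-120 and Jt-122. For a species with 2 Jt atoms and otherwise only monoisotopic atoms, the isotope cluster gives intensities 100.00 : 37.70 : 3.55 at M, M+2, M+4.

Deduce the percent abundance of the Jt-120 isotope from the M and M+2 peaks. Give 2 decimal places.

84.14%

Write p for the Jt-120 fraction. I(M+2)/I(M) = [C(2,1)·p^1·(1−p)] / p^2 = 2·(1−p)/p = 37.70/100.00 = 0.3770
(1−p)/p = 0.3770/2 = 0.1885  ⇒  p = 1/(1 + 0.1885) = 0.8414
Jt-120: 84.14%, Jt-122: 15.86%.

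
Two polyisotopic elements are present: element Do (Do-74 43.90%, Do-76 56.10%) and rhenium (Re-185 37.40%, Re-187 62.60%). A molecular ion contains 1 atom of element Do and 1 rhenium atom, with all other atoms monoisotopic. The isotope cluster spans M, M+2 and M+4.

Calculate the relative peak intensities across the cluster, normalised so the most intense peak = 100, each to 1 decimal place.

Element Do pattern (n=1): 0.4390 : 0.5610
Rhenium pattern (n=1): 0.3740 : 0.6260
Convolve the two distributions (both contribute in 2-u steps):
  M: 0.4390×0.3740 = 0.164186
  M+2: 0.4390×0.6260 + 0.5610×0.3740 = 0.484628
  M+4: 0.5610×0.6260 = 0.351186
Scale to base peak (0.484628) = 100: 33.9 : 100.0 : 72.5

33.9 : 100.0 : 72.5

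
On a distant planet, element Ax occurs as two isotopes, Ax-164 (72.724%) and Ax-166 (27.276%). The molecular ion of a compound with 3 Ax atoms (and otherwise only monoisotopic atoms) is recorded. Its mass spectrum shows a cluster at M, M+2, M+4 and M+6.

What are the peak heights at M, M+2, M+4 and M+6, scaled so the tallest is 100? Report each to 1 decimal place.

The 3 Ax atoms are independent, so intensities follow the terms of (0.72724 + 0.27276)^3.
P(M) = 0.72724^3 = 0.384621
P(M+2) = 3 × 0.72724^2 × 0.27276^1 = 0.432770
P(M+4) = 3 × 0.72724^1 × 0.27276^2 = 0.162316
P(M+6) = 0.27276^3 = 0.020293
The M+2 peak is largest (0.432770); scaling to 100 gives 88.9 : 100.0 : 37.5 : 4.7.

88.9 : 100.0 : 37.5 : 4.7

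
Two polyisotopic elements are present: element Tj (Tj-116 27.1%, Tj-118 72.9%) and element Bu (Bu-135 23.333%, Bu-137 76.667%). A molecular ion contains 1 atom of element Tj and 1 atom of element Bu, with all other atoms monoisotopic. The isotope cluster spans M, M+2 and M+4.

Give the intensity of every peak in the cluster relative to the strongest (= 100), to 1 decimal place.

11.3 : 67.6 : 100.0

Element Tj pattern (n=1): 0.2710 : 0.7290
Element Bu pattern (n=1): 0.23333 : 0.76667
Convolve the two distributions (both contribute in 2-u steps):
  M: 0.2710×0.23333 = 0.063232
  M+2: 0.2710×0.76667 + 0.7290×0.23333 = 0.377865
  M+4: 0.7290×0.76667 = 0.558902
Scale to base peak (0.558902) = 100: 11.3 : 67.6 : 100.0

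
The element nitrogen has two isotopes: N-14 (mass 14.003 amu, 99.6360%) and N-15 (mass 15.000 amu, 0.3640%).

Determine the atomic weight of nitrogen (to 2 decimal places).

14.01 amu

The abundance-weighted mean is 0.996360 × 14.003 + 0.003640 × 15.000
= 13.9520 + 0.0546 = 14.0066 amu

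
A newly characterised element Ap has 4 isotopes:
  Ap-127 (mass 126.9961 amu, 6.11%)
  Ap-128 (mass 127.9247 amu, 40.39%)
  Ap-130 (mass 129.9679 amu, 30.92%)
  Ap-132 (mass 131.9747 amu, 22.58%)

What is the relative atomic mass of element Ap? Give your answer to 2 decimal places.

Weight each isotope mass by its fractional abundance: 0.0611 × 126.9961 + 0.4039 × 127.9247 + 0.3092 × 129.9679 + 0.2258 × 131.9747
= 7.75946 + 51.66879 + 40.18607 + 29.79989 = 129.41421 amu

129.41 amu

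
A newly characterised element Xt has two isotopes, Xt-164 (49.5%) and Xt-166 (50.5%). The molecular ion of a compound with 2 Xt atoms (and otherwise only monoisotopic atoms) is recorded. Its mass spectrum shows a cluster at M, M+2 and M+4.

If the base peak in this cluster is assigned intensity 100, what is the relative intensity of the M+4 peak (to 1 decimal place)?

51.0

Term probabilities: M 0.2450, M+2 0.5000, M+4 0.2550. Base peak = M+2.
P(M+2) = C(2,1) × 0.495^1 × 0.505^1 = 2 × 0.4950 × 0.5050 = 0.499950 (base)
P(M+4) = C(2,2) × 0.495^0 × 0.505^2 = 1 × 1.0000 × 0.255025 = 0.255025
Relative intensity = 0.255025 / 0.499950 × 100 = 51.0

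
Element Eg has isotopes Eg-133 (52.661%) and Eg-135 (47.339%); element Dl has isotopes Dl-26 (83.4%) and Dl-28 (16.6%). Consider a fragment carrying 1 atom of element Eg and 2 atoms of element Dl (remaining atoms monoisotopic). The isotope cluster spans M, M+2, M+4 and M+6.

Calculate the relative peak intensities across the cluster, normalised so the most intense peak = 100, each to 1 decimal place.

77.1 : 100.0 : 30.6 : 2.7

Element Eg pattern (n=1): 0.52661 : 0.47339
Element Dl pattern (n=2): 0.695556 : 0.276888 : 0.027556
Convolve the two distributions (both contribute in 2-u steps):
  M: 0.52661×0.695556 = 0.366287
  M+2: 0.52661×0.276888 + 0.47339×0.695556 = 0.475081
  M+4: 0.52661×0.027556 + 0.47339×0.276888 = 0.145587
  M+6: 0.47339×0.027556 = 0.013045
Scale to base peak (0.475081) = 100: 77.1 : 100.0 : 30.6 : 2.7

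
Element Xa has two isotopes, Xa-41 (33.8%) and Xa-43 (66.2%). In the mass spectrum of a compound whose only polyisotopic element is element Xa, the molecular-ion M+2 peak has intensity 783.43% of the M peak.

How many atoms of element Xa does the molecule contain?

The M+2/M ratio from n Xa atoms is n · q/p = n · 0.662/0.338.
n = 7.8343 × 0.338/0.662 = 4.00 ≈ 4

4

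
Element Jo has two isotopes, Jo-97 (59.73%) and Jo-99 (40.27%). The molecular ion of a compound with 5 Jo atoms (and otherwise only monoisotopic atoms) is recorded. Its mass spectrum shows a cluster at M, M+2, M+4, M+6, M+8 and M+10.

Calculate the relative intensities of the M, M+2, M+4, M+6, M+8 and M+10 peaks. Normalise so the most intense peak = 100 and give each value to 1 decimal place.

22.0 : 74.2 : 100.0 : 67.4 : 22.7 : 3.1

Expanding (0.5973 + 0.4027)^5:
P(M) = 0.5973^5 = 0.076026
P(M+2) = 5 × 0.5973^4 × 0.4027^1 = 0.256284
P(M+4) = 10 × 0.5973^3 × 0.4027^2 = 0.345574
P(M+6) = 10 × 0.5973^2 × 0.4027^3 = 0.232986
P(M+8) = 5 × 0.5973^1 × 0.4027^4 = 0.078540
P(M+10) = 0.4027^5 = 0.010590
The M+4 peak is largest (0.345574); scaling to 100 gives 22.0 : 74.2 : 100.0 : 67.4 : 22.7 : 3.1.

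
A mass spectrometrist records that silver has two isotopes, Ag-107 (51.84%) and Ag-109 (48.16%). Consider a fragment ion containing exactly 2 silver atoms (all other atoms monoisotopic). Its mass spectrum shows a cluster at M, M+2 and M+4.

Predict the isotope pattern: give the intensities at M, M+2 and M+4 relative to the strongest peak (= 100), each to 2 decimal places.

53.82 : 100.00 : 46.45

The 2 Ag atoms are independent, so intensities follow the terms of (0.5184 + 0.4816)^2.
P(M) = 0.5184^2 = 0.268739
P(M+2) = 2 × 0.5184^1 × 0.4816^1 = 0.499323
P(M+4) = 0.4816^2 = 0.231939
The M+2 peak is largest (0.499323); scaling to 100 gives 53.82 : 100.00 : 46.45.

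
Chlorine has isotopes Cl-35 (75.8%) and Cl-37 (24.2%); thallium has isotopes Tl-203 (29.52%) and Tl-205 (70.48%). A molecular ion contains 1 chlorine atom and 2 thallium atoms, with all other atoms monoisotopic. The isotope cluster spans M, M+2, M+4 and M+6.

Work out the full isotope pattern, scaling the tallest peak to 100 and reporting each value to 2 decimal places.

Chlorine pattern (n=1): 0.7580 : 0.2420
Thallium pattern (n=2): 0.08714304 : 0.41611392 : 0.49674304
Convolve the two distributions (both contribute in 2-u steps):
  M: 0.7580×0.08714304 = 0.066054
  M+2: 0.7580×0.41611392 + 0.2420×0.08714304 = 0.336503
  M+4: 0.7580×0.49674304 + 0.2420×0.41611392 = 0.477231
  M+6: 0.2420×0.49674304 = 0.120212
Scale to base peak (0.477231) = 100: 13.84 : 70.51 : 100.00 : 25.19

13.84 : 70.51 : 100.00 : 25.19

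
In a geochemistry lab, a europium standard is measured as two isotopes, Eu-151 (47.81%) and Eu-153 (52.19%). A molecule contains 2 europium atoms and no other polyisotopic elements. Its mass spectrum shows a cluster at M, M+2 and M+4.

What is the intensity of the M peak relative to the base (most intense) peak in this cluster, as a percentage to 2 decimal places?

45.80%

Binomial terms of (0.4781 + 0.5219)^2: M 0.2286, M+2 0.4990, M+4 0.2724 → M+2 is the base peak.
P(M+2) = C(2,1) × 0.4781^1 × 0.5219^1 = 2 × 0.4781 × 0.5219 = 0.499041 (base)
P(M) = C(2,0) × 0.4781^2 × 0.5219^0 = 1 × 0.22857961 × 1.0000 = 0.228580
Relative intensity = 0.228580 / 0.499041 × 100 = 45.80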